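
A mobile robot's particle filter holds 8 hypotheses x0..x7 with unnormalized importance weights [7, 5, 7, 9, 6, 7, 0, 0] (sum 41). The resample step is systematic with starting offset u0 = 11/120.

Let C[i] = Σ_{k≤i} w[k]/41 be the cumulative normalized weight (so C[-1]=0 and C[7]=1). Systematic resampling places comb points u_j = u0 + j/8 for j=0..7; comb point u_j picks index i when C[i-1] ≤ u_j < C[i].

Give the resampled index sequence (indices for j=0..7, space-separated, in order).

C = [7/41, 12/41, 19/41, 28/41, 34/41, 1, 1, 1]
j=0: u_0=11/120 ∈ [0, 7/41) → index 0
j=1: u_1=13/60 ∈ [7/41, 12/41) → index 1
j=2: u_2=41/120 ∈ [12/41, 19/41) → index 2
j=3: u_3=7/15 ∈ [19/41, 28/41) → index 3
j=4: u_4=71/120 ∈ [19/41, 28/41) → index 3
j=5: u_5=43/60 ∈ [28/41, 34/41) → index 4
j=6: u_6=101/120 ∈ [34/41, 1) → index 5
j=7: u_7=29/30 ∈ [34/41, 1) → index 5

0 1 2 3 3 4 5 5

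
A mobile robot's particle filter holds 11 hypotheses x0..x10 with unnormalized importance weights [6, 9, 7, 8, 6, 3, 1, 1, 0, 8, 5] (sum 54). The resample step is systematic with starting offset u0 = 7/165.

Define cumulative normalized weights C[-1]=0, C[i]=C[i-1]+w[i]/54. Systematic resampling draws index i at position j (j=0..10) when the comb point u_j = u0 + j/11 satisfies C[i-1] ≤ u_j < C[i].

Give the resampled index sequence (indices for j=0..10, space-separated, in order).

C = [1/9, 5/18, 11/27, 5/9, 2/3, 13/18, 20/27, 41/54, 41/54, 49/54, 1]
j=0: u_0=7/165 ∈ [0, 1/9) → index 0
j=1: u_1=2/15 ∈ [1/9, 5/18) → index 1
j=2: u_2=37/165 ∈ [1/9, 5/18) → index 1
j=3: u_3=52/165 ∈ [5/18, 11/27) → index 2
j=4: u_4=67/165 ∈ [5/18, 11/27) → index 2
j=5: u_5=82/165 ∈ [11/27, 5/9) → index 3
j=6: u_6=97/165 ∈ [5/9, 2/3) → index 4
j=7: u_7=112/165 ∈ [2/3, 13/18) → index 5
j=8: u_8=127/165 ∈ [41/54, 49/54) → index 9
j=9: u_9=142/165 ∈ [41/54, 49/54) → index 9
j=10: u_10=157/165 ∈ [49/54, 1) → index 10

0 1 1 2 2 3 4 5 9 9 10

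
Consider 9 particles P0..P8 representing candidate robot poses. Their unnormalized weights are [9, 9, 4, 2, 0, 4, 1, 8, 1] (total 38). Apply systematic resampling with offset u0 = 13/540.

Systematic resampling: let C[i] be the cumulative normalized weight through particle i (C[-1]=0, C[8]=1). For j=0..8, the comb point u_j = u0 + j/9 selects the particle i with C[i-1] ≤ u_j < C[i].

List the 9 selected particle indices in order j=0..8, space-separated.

C = [9/38, 9/19, 11/19, 12/19, 12/19, 14/19, 29/38, 37/38, 1]
j=0: u_0=13/540 ∈ [0, 9/38) → index 0
j=1: u_1=73/540 ∈ [0, 9/38) → index 0
j=2: u_2=133/540 ∈ [9/38, 9/19) → index 1
j=3: u_3=193/540 ∈ [9/38, 9/19) → index 1
j=4: u_4=253/540 ∈ [9/38, 9/19) → index 1
j=5: u_5=313/540 ∈ [11/19, 12/19) → index 3
j=6: u_6=373/540 ∈ [12/19, 14/19) → index 5
j=7: u_7=433/540 ∈ [29/38, 37/38) → index 7
j=8: u_8=493/540 ∈ [29/38, 37/38) → index 7

0 0 1 1 1 3 5 7 7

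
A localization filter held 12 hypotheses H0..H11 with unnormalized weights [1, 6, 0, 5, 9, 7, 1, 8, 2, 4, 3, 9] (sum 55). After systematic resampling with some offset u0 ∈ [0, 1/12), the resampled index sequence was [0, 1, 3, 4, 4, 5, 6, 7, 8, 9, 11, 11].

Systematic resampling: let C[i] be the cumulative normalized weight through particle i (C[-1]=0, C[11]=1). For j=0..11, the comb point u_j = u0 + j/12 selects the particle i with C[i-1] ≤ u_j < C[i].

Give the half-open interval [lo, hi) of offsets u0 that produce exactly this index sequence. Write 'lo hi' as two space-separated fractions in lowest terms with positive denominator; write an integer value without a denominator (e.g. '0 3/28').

C = [1/55, 7/55, 7/55, 12/55, 21/55, 28/55, 29/55, 37/55, 39/55, 43/55, 46/55, 1]
j=0 picked index 0: u0 ∈ [0, 1/55)
j=1 picked index 1: u0 ∈ [-43/660, 29/660)
j=2 picked index 3: u0 ∈ [-13/330, 17/330)
j=3 picked index 4: u0 ∈ [-7/220, 29/220)
j=4 picked index 4: u0 ∈ [-19/165, 8/165)
j=5 picked index 5: u0 ∈ [-23/660, 61/660)
j=6 picked index 6: u0 ∈ [1/110, 3/110)
j=7 picked index 7: u0 ∈ [-37/660, 59/660)
j=8 picked index 8: u0 ∈ [1/165, 7/165)
j=9 picked index 9: u0 ∈ [-9/220, 7/220)
j=10 picked index 11: u0 ∈ [1/330, 1/6)
j=11 picked index 11: u0 ∈ [-53/660, 1/12)
intersection: [1/110, 1/55)

1/110 1/55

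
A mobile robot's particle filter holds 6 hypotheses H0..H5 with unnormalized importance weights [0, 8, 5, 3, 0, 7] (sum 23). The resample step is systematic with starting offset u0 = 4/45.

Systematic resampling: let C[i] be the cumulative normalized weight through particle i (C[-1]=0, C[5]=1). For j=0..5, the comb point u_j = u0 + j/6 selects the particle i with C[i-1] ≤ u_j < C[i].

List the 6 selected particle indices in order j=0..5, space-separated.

1 1 2 3 5 5

C = [0, 8/23, 13/23, 16/23, 16/23, 1]
j=0: u_0=4/45 ∈ [0, 8/23) → index 1
j=1: u_1=23/90 ∈ [0, 8/23) → index 1
j=2: u_2=19/45 ∈ [8/23, 13/23) → index 2
j=3: u_3=53/90 ∈ [13/23, 16/23) → index 3
j=4: u_4=34/45 ∈ [16/23, 1) → index 5
j=5: u_5=83/90 ∈ [16/23, 1) → index 5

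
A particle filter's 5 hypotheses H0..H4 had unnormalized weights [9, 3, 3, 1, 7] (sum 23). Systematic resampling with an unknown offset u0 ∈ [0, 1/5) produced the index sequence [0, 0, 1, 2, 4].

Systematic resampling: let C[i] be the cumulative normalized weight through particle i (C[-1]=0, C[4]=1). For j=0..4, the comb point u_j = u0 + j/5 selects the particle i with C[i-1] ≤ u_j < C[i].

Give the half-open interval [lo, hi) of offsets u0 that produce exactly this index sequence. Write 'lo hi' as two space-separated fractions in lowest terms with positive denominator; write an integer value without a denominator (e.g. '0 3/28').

C = [9/23, 12/23, 15/23, 16/23, 1]
j=0 picked index 0: u0 ∈ [0, 9/23)
j=1 picked index 0: u0 ∈ [-1/5, 22/115)
j=2 picked index 1: u0 ∈ [-1/115, 14/115)
j=3 picked index 2: u0 ∈ [-9/115, 6/115)
j=4 picked index 4: u0 ∈ [-12/115, 1/5)
intersection: [0, 6/115)

0 6/115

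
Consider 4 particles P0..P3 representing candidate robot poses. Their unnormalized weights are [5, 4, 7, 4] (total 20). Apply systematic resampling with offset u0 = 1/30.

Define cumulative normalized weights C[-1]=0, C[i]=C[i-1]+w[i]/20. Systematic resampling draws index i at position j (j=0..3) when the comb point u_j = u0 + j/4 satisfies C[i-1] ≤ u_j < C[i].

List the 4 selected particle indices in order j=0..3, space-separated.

0 1 2 2

C = [1/4, 9/20, 4/5, 1]
j=0: u_0=1/30 ∈ [0, 1/4) → index 0
j=1: u_1=17/60 ∈ [1/4, 9/20) → index 1
j=2: u_2=8/15 ∈ [9/20, 4/5) → index 2
j=3: u_3=47/60 ∈ [9/20, 4/5) → index 2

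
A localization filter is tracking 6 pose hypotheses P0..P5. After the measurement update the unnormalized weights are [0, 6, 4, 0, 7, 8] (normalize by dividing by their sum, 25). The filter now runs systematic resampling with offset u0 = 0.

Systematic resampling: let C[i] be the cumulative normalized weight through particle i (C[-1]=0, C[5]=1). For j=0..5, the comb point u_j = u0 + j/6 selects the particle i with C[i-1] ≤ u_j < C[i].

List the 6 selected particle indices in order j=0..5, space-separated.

1 1 2 4 4 5

C = [0, 6/25, 2/5, 2/5, 17/25, 1]
j=0: u_0=0 ∈ [0, 6/25) → index 1
j=1: u_1=1/6 ∈ [0, 6/25) → index 1
j=2: u_2=1/3 ∈ [6/25, 2/5) → index 2
j=3: u_3=1/2 ∈ [2/5, 17/25) → index 4
j=4: u_4=2/3 ∈ [2/5, 17/25) → index 4
j=5: u_5=5/6 ∈ [17/25, 1) → index 5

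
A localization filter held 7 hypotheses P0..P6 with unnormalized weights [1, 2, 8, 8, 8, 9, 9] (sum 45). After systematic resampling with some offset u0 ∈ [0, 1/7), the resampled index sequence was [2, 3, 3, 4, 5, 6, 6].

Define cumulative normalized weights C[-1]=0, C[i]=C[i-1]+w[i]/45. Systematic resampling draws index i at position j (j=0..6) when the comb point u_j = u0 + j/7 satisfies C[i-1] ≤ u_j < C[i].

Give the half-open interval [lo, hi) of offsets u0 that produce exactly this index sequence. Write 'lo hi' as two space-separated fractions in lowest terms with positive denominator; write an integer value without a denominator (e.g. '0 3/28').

C = [1/45, 1/15, 11/45, 19/45, 3/5, 4/5, 1]
j=0 picked index 2: u0 ∈ [1/15, 11/45)
j=1 picked index 3: u0 ∈ [32/315, 88/315)
j=2 picked index 3: u0 ∈ [-13/315, 43/315)
j=3 picked index 4: u0 ∈ [-2/315, 6/35)
j=4 picked index 5: u0 ∈ [1/35, 8/35)
j=5 picked index 6: u0 ∈ [3/35, 2/7)
j=6 picked index 6: u0 ∈ [-2/35, 1/7)
intersection: [32/315, 43/315)

32/315 43/315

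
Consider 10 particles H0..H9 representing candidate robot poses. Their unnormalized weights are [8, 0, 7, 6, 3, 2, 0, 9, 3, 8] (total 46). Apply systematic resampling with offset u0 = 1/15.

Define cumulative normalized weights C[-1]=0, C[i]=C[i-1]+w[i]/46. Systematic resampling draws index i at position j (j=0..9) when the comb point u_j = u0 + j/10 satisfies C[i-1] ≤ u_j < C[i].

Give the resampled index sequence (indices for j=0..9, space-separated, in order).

C = [4/23, 4/23, 15/46, 21/46, 12/23, 13/23, 13/23, 35/46, 19/23, 1]
j=0: u_0=1/15 ∈ [0, 4/23) → index 0
j=1: u_1=1/6 ∈ [0, 4/23) → index 0
j=2: u_2=4/15 ∈ [4/23, 15/46) → index 2
j=3: u_3=11/30 ∈ [15/46, 21/46) → index 3
j=4: u_4=7/15 ∈ [21/46, 12/23) → index 4
j=5: u_5=17/30 ∈ [13/23, 35/46) → index 7
j=6: u_6=2/3 ∈ [13/23, 35/46) → index 7
j=7: u_7=23/30 ∈ [35/46, 19/23) → index 8
j=8: u_8=13/15 ∈ [19/23, 1) → index 9
j=9: u_9=29/30 ∈ [19/23, 1) → index 9

0 0 2 3 4 7 7 8 9 9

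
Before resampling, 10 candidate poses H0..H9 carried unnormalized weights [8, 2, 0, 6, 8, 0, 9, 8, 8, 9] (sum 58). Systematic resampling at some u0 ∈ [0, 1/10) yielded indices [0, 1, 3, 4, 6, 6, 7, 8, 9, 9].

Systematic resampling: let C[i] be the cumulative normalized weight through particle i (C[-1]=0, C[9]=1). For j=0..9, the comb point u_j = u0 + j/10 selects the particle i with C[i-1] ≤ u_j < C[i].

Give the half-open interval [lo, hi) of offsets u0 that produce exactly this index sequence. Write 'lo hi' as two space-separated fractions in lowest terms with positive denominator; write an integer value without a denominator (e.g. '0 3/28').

13/290 2/29

C = [4/29, 5/29, 5/29, 8/29, 12/29, 12/29, 33/58, 41/58, 49/58, 1]
j=0 picked index 0: u0 ∈ [0, 4/29)
j=1 picked index 1: u0 ∈ [11/290, 21/290)
j=2 picked index 3: u0 ∈ [-4/145, 11/145)
j=3 picked index 4: u0 ∈ [-7/290, 33/290)
j=4 picked index 6: u0 ∈ [2/145, 49/290)
j=5 picked index 6: u0 ∈ [-5/58, 2/29)
j=6 picked index 7: u0 ∈ [-9/290, 31/290)
j=7 picked index 8: u0 ∈ [1/145, 21/145)
j=8 picked index 9: u0 ∈ [13/290, 1/5)
j=9 picked index 9: u0 ∈ [-8/145, 1/10)
intersection: [13/290, 2/29)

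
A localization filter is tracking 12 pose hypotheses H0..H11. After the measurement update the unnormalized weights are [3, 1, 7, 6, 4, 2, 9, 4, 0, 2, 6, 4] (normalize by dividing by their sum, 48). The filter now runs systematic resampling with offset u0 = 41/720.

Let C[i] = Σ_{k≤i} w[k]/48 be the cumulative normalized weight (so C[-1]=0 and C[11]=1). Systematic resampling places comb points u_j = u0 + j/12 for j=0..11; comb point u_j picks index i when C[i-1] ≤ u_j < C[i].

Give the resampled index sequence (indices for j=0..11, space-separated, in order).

0 2 2 3 4 5 6 6 7 10 10 11

C = [1/16, 1/12, 11/48, 17/48, 7/16, 23/48, 2/3, 3/4, 3/4, 19/24, 11/12, 1]
j=0: u_0=41/720 ∈ [0, 1/16) → index 0
j=1: u_1=101/720 ∈ [1/12, 11/48) → index 2
j=2: u_2=161/720 ∈ [1/12, 11/48) → index 2
j=3: u_3=221/720 ∈ [11/48, 17/48) → index 3
j=4: u_4=281/720 ∈ [17/48, 7/16) → index 4
j=5: u_5=341/720 ∈ [7/16, 23/48) → index 5
j=6: u_6=401/720 ∈ [23/48, 2/3) → index 6
j=7: u_7=461/720 ∈ [23/48, 2/3) → index 6
j=8: u_8=521/720 ∈ [2/3, 3/4) → index 7
j=9: u_9=581/720 ∈ [19/24, 11/12) → index 10
j=10: u_10=641/720 ∈ [19/24, 11/12) → index 10
j=11: u_11=701/720 ∈ [11/12, 1) → index 11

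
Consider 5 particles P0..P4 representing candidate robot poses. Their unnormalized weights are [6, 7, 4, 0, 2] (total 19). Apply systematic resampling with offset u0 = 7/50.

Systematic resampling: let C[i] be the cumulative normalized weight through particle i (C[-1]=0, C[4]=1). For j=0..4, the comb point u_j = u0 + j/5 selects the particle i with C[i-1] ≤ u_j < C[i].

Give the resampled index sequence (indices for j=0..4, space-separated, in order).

C = [6/19, 13/19, 17/19, 17/19, 1]
j=0: u_0=7/50 ∈ [0, 6/19) → index 0
j=1: u_1=17/50 ∈ [6/19, 13/19) → index 1
j=2: u_2=27/50 ∈ [6/19, 13/19) → index 1
j=3: u_3=37/50 ∈ [13/19, 17/19) → index 2
j=4: u_4=47/50 ∈ [17/19, 1) → index 4

0 1 1 2 4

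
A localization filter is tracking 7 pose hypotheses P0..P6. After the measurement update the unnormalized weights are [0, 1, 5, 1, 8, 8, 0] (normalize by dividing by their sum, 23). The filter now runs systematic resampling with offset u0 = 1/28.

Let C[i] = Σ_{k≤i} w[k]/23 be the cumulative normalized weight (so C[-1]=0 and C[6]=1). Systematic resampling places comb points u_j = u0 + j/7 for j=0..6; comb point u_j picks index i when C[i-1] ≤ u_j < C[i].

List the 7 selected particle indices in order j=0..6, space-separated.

C = [0, 1/23, 6/23, 7/23, 15/23, 1, 1]
j=0: u_0=1/28 ∈ [0, 1/23) → index 1
j=1: u_1=5/28 ∈ [1/23, 6/23) → index 2
j=2: u_2=9/28 ∈ [7/23, 15/23) → index 4
j=3: u_3=13/28 ∈ [7/23, 15/23) → index 4
j=4: u_4=17/28 ∈ [7/23, 15/23) → index 4
j=5: u_5=3/4 ∈ [15/23, 1) → index 5
j=6: u_6=25/28 ∈ [15/23, 1) → index 5

1 2 4 4 4 5 5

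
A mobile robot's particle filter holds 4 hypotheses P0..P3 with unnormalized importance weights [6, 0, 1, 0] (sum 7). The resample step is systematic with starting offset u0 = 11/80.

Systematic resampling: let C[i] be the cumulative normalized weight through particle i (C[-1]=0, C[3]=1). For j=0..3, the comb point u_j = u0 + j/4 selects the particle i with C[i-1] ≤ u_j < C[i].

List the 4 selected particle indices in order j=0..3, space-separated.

C = [6/7, 6/7, 1, 1]
j=0: u_0=11/80 ∈ [0, 6/7) → index 0
j=1: u_1=31/80 ∈ [0, 6/7) → index 0
j=2: u_2=51/80 ∈ [0, 6/7) → index 0
j=3: u_3=71/80 ∈ [6/7, 1) → index 2

0 0 0 2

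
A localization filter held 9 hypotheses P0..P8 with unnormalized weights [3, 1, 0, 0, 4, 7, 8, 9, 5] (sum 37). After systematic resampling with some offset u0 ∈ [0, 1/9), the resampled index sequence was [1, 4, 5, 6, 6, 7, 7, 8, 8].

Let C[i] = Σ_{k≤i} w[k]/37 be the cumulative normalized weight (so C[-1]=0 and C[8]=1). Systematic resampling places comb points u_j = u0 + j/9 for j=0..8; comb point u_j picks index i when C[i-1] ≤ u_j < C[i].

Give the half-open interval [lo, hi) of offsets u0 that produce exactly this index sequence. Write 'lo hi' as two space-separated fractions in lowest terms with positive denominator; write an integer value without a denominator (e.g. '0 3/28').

C = [3/37, 4/37, 4/37, 4/37, 8/37, 15/37, 23/37, 32/37, 1]
j=0 picked index 1: u0 ∈ [3/37, 4/37)
j=1 picked index 4: u0 ∈ [-1/333, 35/333)
j=2 picked index 5: u0 ∈ [-2/333, 61/333)
j=3 picked index 6: u0 ∈ [8/111, 32/111)
j=4 picked index 6: u0 ∈ [-13/333, 59/333)
j=5 picked index 7: u0 ∈ [22/333, 103/333)
j=6 picked index 7: u0 ∈ [-5/111, 22/111)
j=7 picked index 8: u0 ∈ [29/333, 2/9)
j=8 picked index 8: u0 ∈ [-8/333, 1/9)
intersection: [29/333, 35/333)

29/333 35/333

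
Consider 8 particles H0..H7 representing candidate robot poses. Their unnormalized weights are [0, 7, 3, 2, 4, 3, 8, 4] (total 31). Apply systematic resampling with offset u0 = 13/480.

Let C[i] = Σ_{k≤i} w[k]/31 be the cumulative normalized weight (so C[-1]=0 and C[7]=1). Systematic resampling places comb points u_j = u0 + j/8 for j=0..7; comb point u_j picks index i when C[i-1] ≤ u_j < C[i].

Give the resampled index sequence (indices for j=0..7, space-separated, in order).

C = [0, 7/31, 10/31, 12/31, 16/31, 19/31, 27/31, 1]
j=0: u_0=13/480 ∈ [0, 7/31) → index 1
j=1: u_1=73/480 ∈ [0, 7/31) → index 1
j=2: u_2=133/480 ∈ [7/31, 10/31) → index 2
j=3: u_3=193/480 ∈ [12/31, 16/31) → index 4
j=4: u_4=253/480 ∈ [16/31, 19/31) → index 5
j=5: u_5=313/480 ∈ [19/31, 27/31) → index 6
j=6: u_6=373/480 ∈ [19/31, 27/31) → index 6
j=7: u_7=433/480 ∈ [27/31, 1) → index 7

1 1 2 4 5 6 6 7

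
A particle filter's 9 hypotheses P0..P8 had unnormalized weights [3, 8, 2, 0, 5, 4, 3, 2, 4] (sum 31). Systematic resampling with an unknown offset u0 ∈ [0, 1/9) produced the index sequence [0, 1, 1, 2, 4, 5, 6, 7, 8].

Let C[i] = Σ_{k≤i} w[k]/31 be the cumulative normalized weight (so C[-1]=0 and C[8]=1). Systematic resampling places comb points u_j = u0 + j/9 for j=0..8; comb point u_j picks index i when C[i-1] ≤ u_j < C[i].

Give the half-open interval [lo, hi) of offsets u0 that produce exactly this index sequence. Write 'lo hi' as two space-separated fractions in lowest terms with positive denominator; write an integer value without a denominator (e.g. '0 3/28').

C = [3/31, 11/31, 13/31, 13/31, 18/31, 22/31, 25/31, 27/31, 1]
j=0 picked index 0: u0 ∈ [0, 3/31)
j=1 picked index 1: u0 ∈ [-4/279, 68/279)
j=2 picked index 1: u0 ∈ [-35/279, 37/279)
j=3 picked index 2: u0 ∈ [2/93, 8/93)
j=4 picked index 4: u0 ∈ [-7/279, 38/279)
j=5 picked index 5: u0 ∈ [7/279, 43/279)
j=6 picked index 6: u0 ∈ [4/93, 13/93)
j=7 picked index 7: u0 ∈ [8/279, 26/279)
j=8 picked index 8: u0 ∈ [-5/279, 1/9)
intersection: [4/93, 8/93)

4/93 8/93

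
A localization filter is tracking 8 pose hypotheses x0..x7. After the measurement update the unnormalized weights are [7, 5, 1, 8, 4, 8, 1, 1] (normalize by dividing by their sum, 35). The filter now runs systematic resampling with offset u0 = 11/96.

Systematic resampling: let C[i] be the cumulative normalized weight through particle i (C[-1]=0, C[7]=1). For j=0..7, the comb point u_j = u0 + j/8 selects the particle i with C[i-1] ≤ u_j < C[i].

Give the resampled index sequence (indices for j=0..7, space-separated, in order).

C = [1/5, 12/35, 13/35, 3/5, 5/7, 33/35, 34/35, 1]
j=0: u_0=11/96 ∈ [0, 1/5) → index 0
j=1: u_1=23/96 ∈ [1/5, 12/35) → index 1
j=2: u_2=35/96 ∈ [12/35, 13/35) → index 2
j=3: u_3=47/96 ∈ [13/35, 3/5) → index 3
j=4: u_4=59/96 ∈ [3/5, 5/7) → index 4
j=5: u_5=71/96 ∈ [5/7, 33/35) → index 5
j=6: u_6=83/96 ∈ [5/7, 33/35) → index 5
j=7: u_7=95/96 ∈ [34/35, 1) → index 7

0 1 2 3 4 5 5 7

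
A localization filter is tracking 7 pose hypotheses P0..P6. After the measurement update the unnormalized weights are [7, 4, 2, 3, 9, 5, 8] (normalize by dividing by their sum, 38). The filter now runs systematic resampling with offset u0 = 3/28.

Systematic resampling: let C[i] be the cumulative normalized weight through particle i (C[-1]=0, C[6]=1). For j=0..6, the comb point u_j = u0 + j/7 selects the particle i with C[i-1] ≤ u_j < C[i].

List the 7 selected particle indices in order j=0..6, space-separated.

C = [7/38, 11/38, 13/38, 8/19, 25/38, 15/19, 1]
j=0: u_0=3/28 ∈ [0, 7/38) → index 0
j=1: u_1=1/4 ∈ [7/38, 11/38) → index 1
j=2: u_2=11/28 ∈ [13/38, 8/19) → index 3
j=3: u_3=15/28 ∈ [8/19, 25/38) → index 4
j=4: u_4=19/28 ∈ [25/38, 15/19) → index 5
j=5: u_5=23/28 ∈ [15/19, 1) → index 6
j=6: u_6=27/28 ∈ [15/19, 1) → index 6

0 1 3 4 5 6 6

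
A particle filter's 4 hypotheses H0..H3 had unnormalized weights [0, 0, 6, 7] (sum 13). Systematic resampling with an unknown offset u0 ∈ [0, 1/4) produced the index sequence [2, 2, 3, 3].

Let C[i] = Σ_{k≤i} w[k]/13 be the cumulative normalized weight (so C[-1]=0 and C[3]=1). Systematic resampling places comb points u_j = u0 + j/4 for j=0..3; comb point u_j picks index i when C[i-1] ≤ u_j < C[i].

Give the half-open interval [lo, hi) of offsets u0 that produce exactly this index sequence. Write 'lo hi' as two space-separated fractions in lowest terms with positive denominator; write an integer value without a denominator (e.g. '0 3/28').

0 11/52

C = [0, 0, 6/13, 1]
j=0 picked index 2: u0 ∈ [0, 6/13)
j=1 picked index 2: u0 ∈ [-1/4, 11/52)
j=2 picked index 3: u0 ∈ [-1/26, 1/2)
j=3 picked index 3: u0 ∈ [-15/52, 1/4)
intersection: [0, 11/52)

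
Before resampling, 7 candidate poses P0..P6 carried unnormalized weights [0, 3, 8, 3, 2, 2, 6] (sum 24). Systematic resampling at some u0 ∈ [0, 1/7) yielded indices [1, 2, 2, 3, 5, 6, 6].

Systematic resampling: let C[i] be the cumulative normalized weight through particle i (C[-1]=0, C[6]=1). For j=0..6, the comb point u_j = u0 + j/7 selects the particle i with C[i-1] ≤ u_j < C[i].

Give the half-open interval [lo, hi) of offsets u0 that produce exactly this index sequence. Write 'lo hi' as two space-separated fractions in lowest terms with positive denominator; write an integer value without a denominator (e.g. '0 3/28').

C = [0, 1/8, 11/24, 7/12, 2/3, 3/4, 1]
j=0 picked index 1: u0 ∈ [0, 1/8)
j=1 picked index 2: u0 ∈ [-1/56, 53/168)
j=2 picked index 2: u0 ∈ [-9/56, 29/168)
j=3 picked index 3: u0 ∈ [5/168, 13/84)
j=4 picked index 5: u0 ∈ [2/21, 5/28)
j=5 picked index 6: u0 ∈ [1/28, 2/7)
j=6 picked index 6: u0 ∈ [-3/28, 1/7)
intersection: [2/21, 1/8)

2/21 1/8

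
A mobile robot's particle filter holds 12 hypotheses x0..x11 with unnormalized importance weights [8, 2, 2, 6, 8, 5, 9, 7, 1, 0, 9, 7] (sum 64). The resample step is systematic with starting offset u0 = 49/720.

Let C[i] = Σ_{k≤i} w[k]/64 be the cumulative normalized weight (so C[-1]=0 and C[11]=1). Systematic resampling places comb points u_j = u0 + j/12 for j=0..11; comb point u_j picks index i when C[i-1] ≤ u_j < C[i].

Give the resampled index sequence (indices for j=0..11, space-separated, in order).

C = [1/8, 5/32, 3/16, 9/32, 13/32, 31/64, 5/8, 47/64, 3/4, 3/4, 57/64, 1]
j=0: u_0=49/720 ∈ [0, 1/8) → index 0
j=1: u_1=109/720 ∈ [1/8, 5/32) → index 1
j=2: u_2=169/720 ∈ [3/16, 9/32) → index 3
j=3: u_3=229/720 ∈ [9/32, 13/32) → index 4
j=4: u_4=289/720 ∈ [9/32, 13/32) → index 4
j=5: u_5=349/720 ∈ [31/64, 5/8) → index 6
j=6: u_6=409/720 ∈ [31/64, 5/8) → index 6
j=7: u_7=469/720 ∈ [5/8, 47/64) → index 7
j=8: u_8=529/720 ∈ [47/64, 3/4) → index 8
j=9: u_9=589/720 ∈ [3/4, 57/64) → index 10
j=10: u_10=649/720 ∈ [57/64, 1) → index 11
j=11: u_11=709/720 ∈ [57/64, 1) → index 11

0 1 3 4 4 6 6 7 8 10 11 11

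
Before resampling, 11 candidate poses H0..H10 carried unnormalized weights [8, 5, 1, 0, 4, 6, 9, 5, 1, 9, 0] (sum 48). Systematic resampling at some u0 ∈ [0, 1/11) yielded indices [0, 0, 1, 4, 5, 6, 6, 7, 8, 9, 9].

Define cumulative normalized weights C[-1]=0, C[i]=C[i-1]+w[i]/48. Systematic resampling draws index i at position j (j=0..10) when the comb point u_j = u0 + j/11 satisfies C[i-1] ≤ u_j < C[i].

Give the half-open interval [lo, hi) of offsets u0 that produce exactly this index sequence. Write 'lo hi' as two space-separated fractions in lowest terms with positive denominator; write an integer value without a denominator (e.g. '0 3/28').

17/264 5/66

C = [1/6, 13/48, 7/24, 7/24, 3/8, 1/2, 11/16, 19/24, 13/16, 1, 1]
j=0 picked index 0: u0 ∈ [0, 1/6)
j=1 picked index 0: u0 ∈ [-1/11, 5/66)
j=2 picked index 1: u0 ∈ [-1/66, 47/528)
j=3 picked index 4: u0 ∈ [5/264, 9/88)
j=4 picked index 5: u0 ∈ [1/88, 3/22)
j=5 picked index 6: u0 ∈ [1/22, 41/176)
j=6 picked index 6: u0 ∈ [-1/22, 25/176)
j=7 picked index 7: u0 ∈ [9/176, 41/264)
j=8 picked index 8: u0 ∈ [17/264, 15/176)
j=9 picked index 9: u0 ∈ [-1/176, 2/11)
j=10 picked index 9: u0 ∈ [-17/176, 1/11)
intersection: [17/264, 5/66)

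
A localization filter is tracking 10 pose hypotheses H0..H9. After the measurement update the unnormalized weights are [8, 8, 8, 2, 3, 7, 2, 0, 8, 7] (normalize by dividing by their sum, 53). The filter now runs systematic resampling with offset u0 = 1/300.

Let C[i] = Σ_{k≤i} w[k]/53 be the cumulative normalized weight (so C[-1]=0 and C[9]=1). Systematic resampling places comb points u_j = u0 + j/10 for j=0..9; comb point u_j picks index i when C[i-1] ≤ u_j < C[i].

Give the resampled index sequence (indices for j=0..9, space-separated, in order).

C = [8/53, 16/53, 24/53, 26/53, 29/53, 36/53, 38/53, 38/53, 46/53, 1]
j=0: u_0=1/300 ∈ [0, 8/53) → index 0
j=1: u_1=31/300 ∈ [0, 8/53) → index 0
j=2: u_2=61/300 ∈ [8/53, 16/53) → index 1
j=3: u_3=91/300 ∈ [16/53, 24/53) → index 2
j=4: u_4=121/300 ∈ [16/53, 24/53) → index 2
j=5: u_5=151/300 ∈ [26/53, 29/53) → index 4
j=6: u_6=181/300 ∈ [29/53, 36/53) → index 5
j=7: u_7=211/300 ∈ [36/53, 38/53) → index 6
j=8: u_8=241/300 ∈ [38/53, 46/53) → index 8
j=9: u_9=271/300 ∈ [46/53, 1) → index 9

0 0 1 2 2 4 5 6 8 9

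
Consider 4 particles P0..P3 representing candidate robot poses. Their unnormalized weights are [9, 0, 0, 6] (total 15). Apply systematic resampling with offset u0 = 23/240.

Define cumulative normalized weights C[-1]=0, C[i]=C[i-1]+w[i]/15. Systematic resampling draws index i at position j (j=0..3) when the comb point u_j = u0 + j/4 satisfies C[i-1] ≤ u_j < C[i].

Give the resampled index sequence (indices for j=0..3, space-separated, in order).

C = [3/5, 3/5, 3/5, 1]
j=0: u_0=23/240 ∈ [0, 3/5) → index 0
j=1: u_1=83/240 ∈ [0, 3/5) → index 0
j=2: u_2=143/240 ∈ [0, 3/5) → index 0
j=3: u_3=203/240 ∈ [3/5, 1) → index 3

0 0 0 3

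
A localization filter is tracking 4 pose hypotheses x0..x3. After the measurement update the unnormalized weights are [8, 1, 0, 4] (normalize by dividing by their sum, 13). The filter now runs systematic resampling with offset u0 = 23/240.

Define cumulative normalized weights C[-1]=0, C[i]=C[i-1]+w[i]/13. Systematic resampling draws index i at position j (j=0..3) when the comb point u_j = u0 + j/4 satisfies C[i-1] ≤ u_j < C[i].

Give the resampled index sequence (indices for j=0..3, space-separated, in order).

0 0 0 3

C = [8/13, 9/13, 9/13, 1]
j=0: u_0=23/240 ∈ [0, 8/13) → index 0
j=1: u_1=83/240 ∈ [0, 8/13) → index 0
j=2: u_2=143/240 ∈ [0, 8/13) → index 0
j=3: u_3=203/240 ∈ [9/13, 1) → index 3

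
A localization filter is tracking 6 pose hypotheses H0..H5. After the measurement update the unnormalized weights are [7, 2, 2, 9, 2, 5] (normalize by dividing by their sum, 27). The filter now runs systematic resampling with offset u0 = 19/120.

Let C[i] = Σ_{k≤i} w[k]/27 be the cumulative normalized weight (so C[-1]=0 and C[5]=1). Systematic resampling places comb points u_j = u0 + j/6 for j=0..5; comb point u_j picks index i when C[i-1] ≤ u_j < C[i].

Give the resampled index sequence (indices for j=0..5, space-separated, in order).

0 1 3 3 5 5

C = [7/27, 1/3, 11/27, 20/27, 22/27, 1]
j=0: u_0=19/120 ∈ [0, 7/27) → index 0
j=1: u_1=13/40 ∈ [7/27, 1/3) → index 1
j=2: u_2=59/120 ∈ [11/27, 20/27) → index 3
j=3: u_3=79/120 ∈ [11/27, 20/27) → index 3
j=4: u_4=33/40 ∈ [22/27, 1) → index 5
j=5: u_5=119/120 ∈ [22/27, 1) → index 5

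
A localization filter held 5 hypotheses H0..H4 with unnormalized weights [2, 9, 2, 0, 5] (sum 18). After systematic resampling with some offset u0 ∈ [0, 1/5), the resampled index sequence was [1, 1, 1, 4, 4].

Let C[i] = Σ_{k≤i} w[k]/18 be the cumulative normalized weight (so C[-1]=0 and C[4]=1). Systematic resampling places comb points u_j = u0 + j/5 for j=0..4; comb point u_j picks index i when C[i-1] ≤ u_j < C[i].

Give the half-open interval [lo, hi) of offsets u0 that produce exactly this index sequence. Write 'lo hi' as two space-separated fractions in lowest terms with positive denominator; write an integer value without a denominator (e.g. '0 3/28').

11/90 1/5

C = [1/9, 11/18, 13/18, 13/18, 1]
j=0 picked index 1: u0 ∈ [1/9, 11/18)
j=1 picked index 1: u0 ∈ [-4/45, 37/90)
j=2 picked index 1: u0 ∈ [-13/45, 19/90)
j=3 picked index 4: u0 ∈ [11/90, 2/5)
j=4 picked index 4: u0 ∈ [-7/90, 1/5)
intersection: [11/90, 1/5)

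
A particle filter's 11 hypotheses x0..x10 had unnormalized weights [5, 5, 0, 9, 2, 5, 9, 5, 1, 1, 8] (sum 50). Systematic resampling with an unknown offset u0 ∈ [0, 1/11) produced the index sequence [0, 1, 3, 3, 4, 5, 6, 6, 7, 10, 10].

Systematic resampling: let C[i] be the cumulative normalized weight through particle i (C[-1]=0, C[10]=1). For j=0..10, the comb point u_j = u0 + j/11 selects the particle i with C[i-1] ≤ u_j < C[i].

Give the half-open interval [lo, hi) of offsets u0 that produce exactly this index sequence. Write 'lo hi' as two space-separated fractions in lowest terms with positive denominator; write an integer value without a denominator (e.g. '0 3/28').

C = [1/10, 1/5, 1/5, 19/50, 21/50, 13/25, 7/10, 4/5, 41/50, 21/25, 1]
j=0 picked index 0: u0 ∈ [0, 1/10)
j=1 picked index 1: u0 ∈ [1/110, 6/55)
j=2 picked index 3: u0 ∈ [1/55, 109/550)
j=3 picked index 3: u0 ∈ [-4/55, 59/550)
j=4 picked index 4: u0 ∈ [9/550, 31/550)
j=5 picked index 5: u0 ∈ [-19/550, 18/275)
j=6 picked index 6: u0 ∈ [-7/275, 17/110)
j=7 picked index 6: u0 ∈ [-32/275, 7/110)
j=8 picked index 7: u0 ∈ [-3/110, 4/55)
j=9 picked index 10: u0 ∈ [6/275, 2/11)
j=10 picked index 10: u0 ∈ [-19/275, 1/11)
intersection: [6/275, 31/550)

6/275 31/550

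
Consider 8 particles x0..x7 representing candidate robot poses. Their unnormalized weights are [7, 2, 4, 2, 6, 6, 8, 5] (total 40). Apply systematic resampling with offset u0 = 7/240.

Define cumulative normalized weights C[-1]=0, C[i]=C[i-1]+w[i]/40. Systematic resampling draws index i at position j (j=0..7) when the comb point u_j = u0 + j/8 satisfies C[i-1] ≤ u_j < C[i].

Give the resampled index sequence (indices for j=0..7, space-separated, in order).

0 0 2 4 5 5 6 7

C = [7/40, 9/40, 13/40, 3/8, 21/40, 27/40, 7/8, 1]
j=0: u_0=7/240 ∈ [0, 7/40) → index 0
j=1: u_1=37/240 ∈ [0, 7/40) → index 0
j=2: u_2=67/240 ∈ [9/40, 13/40) → index 2
j=3: u_3=97/240 ∈ [3/8, 21/40) → index 4
j=4: u_4=127/240 ∈ [21/40, 27/40) → index 5
j=5: u_5=157/240 ∈ [21/40, 27/40) → index 5
j=6: u_6=187/240 ∈ [27/40, 7/8) → index 6
j=7: u_7=217/240 ∈ [7/8, 1) → index 7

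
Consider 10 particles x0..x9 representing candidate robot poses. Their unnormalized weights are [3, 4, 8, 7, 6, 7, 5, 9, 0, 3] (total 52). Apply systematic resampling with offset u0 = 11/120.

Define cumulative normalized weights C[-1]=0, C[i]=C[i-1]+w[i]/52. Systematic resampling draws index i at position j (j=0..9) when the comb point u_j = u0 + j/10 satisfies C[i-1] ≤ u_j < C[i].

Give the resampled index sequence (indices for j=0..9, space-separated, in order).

1 2 3 3 4 5 6 7 7 9

C = [3/52, 7/52, 15/52, 11/26, 7/13, 35/52, 10/13, 49/52, 49/52, 1]
j=0: u_0=11/120 ∈ [3/52, 7/52) → index 1
j=1: u_1=23/120 ∈ [7/52, 15/52) → index 2
j=2: u_2=7/24 ∈ [15/52, 11/26) → index 3
j=3: u_3=47/120 ∈ [15/52, 11/26) → index 3
j=4: u_4=59/120 ∈ [11/26, 7/13) → index 4
j=5: u_5=71/120 ∈ [7/13, 35/52) → index 5
j=6: u_6=83/120 ∈ [35/52, 10/13) → index 6
j=7: u_7=19/24 ∈ [10/13, 49/52) → index 7
j=8: u_8=107/120 ∈ [10/13, 49/52) → index 7
j=9: u_9=119/120 ∈ [49/52, 1) → index 9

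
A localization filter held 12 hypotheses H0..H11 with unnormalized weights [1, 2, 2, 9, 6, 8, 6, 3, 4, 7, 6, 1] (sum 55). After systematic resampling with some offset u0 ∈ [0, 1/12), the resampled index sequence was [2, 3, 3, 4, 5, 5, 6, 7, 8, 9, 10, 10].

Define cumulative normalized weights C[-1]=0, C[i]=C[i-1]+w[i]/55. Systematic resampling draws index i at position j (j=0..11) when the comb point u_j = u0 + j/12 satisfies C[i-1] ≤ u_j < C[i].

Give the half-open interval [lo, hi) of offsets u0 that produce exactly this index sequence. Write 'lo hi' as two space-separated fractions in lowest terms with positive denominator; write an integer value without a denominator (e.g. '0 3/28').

C = [1/55, 3/55, 1/11, 14/55, 4/11, 28/55, 34/55, 37/55, 41/55, 48/55, 54/55, 1]
j=0 picked index 2: u0 ∈ [3/55, 1/11)
j=1 picked index 3: u0 ∈ [1/132, 113/660)
j=2 picked index 3: u0 ∈ [-5/66, 29/330)
j=3 picked index 4: u0 ∈ [1/220, 5/44)
j=4 picked index 5: u0 ∈ [1/33, 29/165)
j=5 picked index 5: u0 ∈ [-7/132, 61/660)
j=6 picked index 6: u0 ∈ [1/110, 13/110)
j=7 picked index 7: u0 ∈ [23/660, 59/660)
j=8 picked index 8: u0 ∈ [1/165, 13/165)
j=9 picked index 9: u0 ∈ [-1/220, 27/220)
j=10 picked index 10: u0 ∈ [13/330, 49/330)
j=11 picked index 10: u0 ∈ [-29/660, 43/660)
intersection: [3/55, 43/660)

3/55 43/660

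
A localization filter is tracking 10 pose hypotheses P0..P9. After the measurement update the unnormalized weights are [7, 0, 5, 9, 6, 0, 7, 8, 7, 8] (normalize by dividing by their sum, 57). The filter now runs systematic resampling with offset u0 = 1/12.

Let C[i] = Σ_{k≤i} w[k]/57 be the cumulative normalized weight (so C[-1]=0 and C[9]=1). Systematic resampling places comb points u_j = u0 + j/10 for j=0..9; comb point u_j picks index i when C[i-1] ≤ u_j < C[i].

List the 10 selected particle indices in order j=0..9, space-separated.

0 2 3 4 6 6 7 8 9 9

C = [7/57, 7/57, 4/19, 7/19, 9/19, 9/19, 34/57, 14/19, 49/57, 1]
j=0: u_0=1/12 ∈ [0, 7/57) → index 0
j=1: u_1=11/60 ∈ [7/57, 4/19) → index 2
j=2: u_2=17/60 ∈ [4/19, 7/19) → index 3
j=3: u_3=23/60 ∈ [7/19, 9/19) → index 4
j=4: u_4=29/60 ∈ [9/19, 34/57) → index 6
j=5: u_5=7/12 ∈ [9/19, 34/57) → index 6
j=6: u_6=41/60 ∈ [34/57, 14/19) → index 7
j=7: u_7=47/60 ∈ [14/19, 49/57) → index 8
j=8: u_8=53/60 ∈ [49/57, 1) → index 9
j=9: u_9=59/60 ∈ [49/57, 1) → index 9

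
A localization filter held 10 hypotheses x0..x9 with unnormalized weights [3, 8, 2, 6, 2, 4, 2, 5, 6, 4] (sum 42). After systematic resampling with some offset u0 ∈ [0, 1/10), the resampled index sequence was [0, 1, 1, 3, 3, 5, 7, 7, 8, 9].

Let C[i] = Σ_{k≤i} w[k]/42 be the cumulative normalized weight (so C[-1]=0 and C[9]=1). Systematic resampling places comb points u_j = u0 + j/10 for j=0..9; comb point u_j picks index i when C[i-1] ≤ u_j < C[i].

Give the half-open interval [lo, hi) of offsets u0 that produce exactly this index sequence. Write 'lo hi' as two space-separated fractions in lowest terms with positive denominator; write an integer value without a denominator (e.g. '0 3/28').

3/70 11/210

C = [1/14, 11/42, 13/42, 19/42, 1/2, 25/42, 9/14, 16/21, 19/21, 1]
j=0 picked index 0: u0 ∈ [0, 1/14)
j=1 picked index 1: u0 ∈ [-1/35, 17/105)
j=2 picked index 1: u0 ∈ [-9/70, 13/210)
j=3 picked index 3: u0 ∈ [1/105, 16/105)
j=4 picked index 3: u0 ∈ [-19/210, 11/210)
j=5 picked index 5: u0 ∈ [0, 2/21)
j=6 picked index 7: u0 ∈ [3/70, 17/105)
j=7 picked index 7: u0 ∈ [-2/35, 13/210)
j=8 picked index 8: u0 ∈ [-4/105, 11/105)
j=9 picked index 9: u0 ∈ [1/210, 1/10)
intersection: [3/70, 11/210)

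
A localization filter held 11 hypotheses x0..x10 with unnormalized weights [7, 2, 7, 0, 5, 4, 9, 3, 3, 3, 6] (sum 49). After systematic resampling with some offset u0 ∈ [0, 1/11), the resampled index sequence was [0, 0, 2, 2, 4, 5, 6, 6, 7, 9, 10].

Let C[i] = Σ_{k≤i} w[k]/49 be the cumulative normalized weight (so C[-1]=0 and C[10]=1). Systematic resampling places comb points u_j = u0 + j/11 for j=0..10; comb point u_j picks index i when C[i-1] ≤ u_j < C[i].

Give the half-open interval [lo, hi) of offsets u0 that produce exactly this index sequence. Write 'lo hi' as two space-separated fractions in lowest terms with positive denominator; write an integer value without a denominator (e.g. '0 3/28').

1/539 15/539

C = [1/7, 9/49, 16/49, 16/49, 3/7, 25/49, 34/49, 37/49, 40/49, 43/49, 1]
j=0 picked index 0: u0 ∈ [0, 1/7)
j=1 picked index 0: u0 ∈ [-1/11, 4/77)
j=2 picked index 2: u0 ∈ [1/539, 78/539)
j=3 picked index 2: u0 ∈ [-48/539, 29/539)
j=4 picked index 4: u0 ∈ [-20/539, 5/77)
j=5 picked index 5: u0 ∈ [-2/77, 30/539)
j=6 picked index 6: u0 ∈ [-19/539, 80/539)
j=7 picked index 6: u0 ∈ [-68/539, 31/539)
j=8 picked index 7: u0 ∈ [-18/539, 15/539)
j=9 picked index 9: u0 ∈ [-1/539, 32/539)
j=10 picked index 10: u0 ∈ [-17/539, 1/11)
intersection: [1/539, 15/539)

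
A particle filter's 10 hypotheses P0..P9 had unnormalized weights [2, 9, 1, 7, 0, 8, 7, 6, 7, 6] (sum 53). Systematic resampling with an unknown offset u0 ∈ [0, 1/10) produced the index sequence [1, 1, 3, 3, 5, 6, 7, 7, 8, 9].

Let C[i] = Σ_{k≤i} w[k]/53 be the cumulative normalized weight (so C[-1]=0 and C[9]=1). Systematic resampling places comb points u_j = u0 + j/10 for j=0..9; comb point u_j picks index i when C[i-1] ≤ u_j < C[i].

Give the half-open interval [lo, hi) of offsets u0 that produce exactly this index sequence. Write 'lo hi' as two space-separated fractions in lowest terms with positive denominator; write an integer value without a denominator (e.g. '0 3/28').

C = [2/53, 11/53, 12/53, 19/53, 19/53, 27/53, 34/53, 40/53, 47/53, 1]
j=0 picked index 1: u0 ∈ [2/53, 11/53)
j=1 picked index 1: u0 ∈ [-33/530, 57/530)
j=2 picked index 3: u0 ∈ [7/265, 42/265)
j=3 picked index 3: u0 ∈ [-39/530, 31/530)
j=4 picked index 5: u0 ∈ [-11/265, 29/265)
j=5 picked index 6: u0 ∈ [1/106, 15/106)
j=6 picked index 7: u0 ∈ [11/265, 41/265)
j=7 picked index 7: u0 ∈ [-31/530, 29/530)
j=8 picked index 8: u0 ∈ [-12/265, 23/265)
j=9 picked index 9: u0 ∈ [-7/530, 1/10)
intersection: [11/265, 29/530)

11/265 29/530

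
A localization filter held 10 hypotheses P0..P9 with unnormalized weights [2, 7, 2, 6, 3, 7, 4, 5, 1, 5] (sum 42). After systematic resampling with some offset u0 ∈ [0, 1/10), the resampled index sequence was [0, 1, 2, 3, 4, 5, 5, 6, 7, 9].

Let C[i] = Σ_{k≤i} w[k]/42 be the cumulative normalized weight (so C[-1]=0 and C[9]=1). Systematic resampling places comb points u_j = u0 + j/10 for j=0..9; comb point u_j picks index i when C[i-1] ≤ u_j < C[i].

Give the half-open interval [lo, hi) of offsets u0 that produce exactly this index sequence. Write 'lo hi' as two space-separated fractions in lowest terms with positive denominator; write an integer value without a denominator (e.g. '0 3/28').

C = [1/21, 3/14, 11/42, 17/42, 10/21, 9/14, 31/42, 6/7, 37/42, 1]
j=0 picked index 0: u0 ∈ [0, 1/21)
j=1 picked index 1: u0 ∈ [-11/210, 4/35)
j=2 picked index 2: u0 ∈ [1/70, 13/210)
j=3 picked index 3: u0 ∈ [-4/105, 11/105)
j=4 picked index 4: u0 ∈ [1/210, 8/105)
j=5 picked index 5: u0 ∈ [-1/42, 1/7)
j=6 picked index 5: u0 ∈ [-13/105, 3/70)
j=7 picked index 6: u0 ∈ [-2/35, 4/105)
j=8 picked index 7: u0 ∈ [-13/210, 2/35)
j=9 picked index 9: u0 ∈ [-2/105, 1/10)
intersection: [1/70, 4/105)

1/70 4/105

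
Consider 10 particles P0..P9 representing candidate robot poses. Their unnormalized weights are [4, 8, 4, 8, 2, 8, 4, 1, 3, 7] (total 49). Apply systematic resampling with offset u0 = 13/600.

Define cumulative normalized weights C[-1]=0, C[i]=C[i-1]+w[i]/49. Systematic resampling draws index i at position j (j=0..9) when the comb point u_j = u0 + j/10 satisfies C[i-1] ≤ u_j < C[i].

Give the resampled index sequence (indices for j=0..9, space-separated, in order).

C = [4/49, 12/49, 16/49, 24/49, 26/49, 34/49, 38/49, 39/49, 6/7, 1]
j=0: u_0=13/600 ∈ [0, 4/49) → index 0
j=1: u_1=73/600 ∈ [4/49, 12/49) → index 1
j=2: u_2=133/600 ∈ [4/49, 12/49) → index 1
j=3: u_3=193/600 ∈ [12/49, 16/49) → index 2
j=4: u_4=253/600 ∈ [16/49, 24/49) → index 3
j=5: u_5=313/600 ∈ [24/49, 26/49) → index 4
j=6: u_6=373/600 ∈ [26/49, 34/49) → index 5
j=7: u_7=433/600 ∈ [34/49, 38/49) → index 6
j=8: u_8=493/600 ∈ [39/49, 6/7) → index 8
j=9: u_9=553/600 ∈ [6/7, 1) → index 9

0 1 1 2 3 4 5 6 8 9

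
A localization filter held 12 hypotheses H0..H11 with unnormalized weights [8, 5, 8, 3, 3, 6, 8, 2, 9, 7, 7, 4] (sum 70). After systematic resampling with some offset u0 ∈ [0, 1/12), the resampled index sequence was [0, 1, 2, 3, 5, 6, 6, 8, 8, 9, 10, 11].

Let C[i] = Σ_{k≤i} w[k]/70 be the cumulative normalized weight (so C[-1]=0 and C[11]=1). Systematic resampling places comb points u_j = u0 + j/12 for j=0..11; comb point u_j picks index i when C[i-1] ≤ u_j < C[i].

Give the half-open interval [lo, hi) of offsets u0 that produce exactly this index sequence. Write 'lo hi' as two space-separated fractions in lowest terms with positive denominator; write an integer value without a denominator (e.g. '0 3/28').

23/420 8/105

C = [4/35, 13/70, 3/10, 12/35, 27/70, 33/70, 41/70, 43/70, 26/35, 59/70, 33/35, 1]
j=0 picked index 0: u0 ∈ [0, 4/35)
j=1 picked index 1: u0 ∈ [13/420, 43/420)
j=2 picked index 2: u0 ∈ [2/105, 2/15)
j=3 picked index 3: u0 ∈ [1/20, 13/140)
j=4 picked index 5: u0 ∈ [11/210, 29/210)
j=5 picked index 6: u0 ∈ [23/420, 71/420)
j=6 picked index 6: u0 ∈ [-1/35, 3/35)
j=7 picked index 8: u0 ∈ [13/420, 67/420)
j=8 picked index 8: u0 ∈ [-11/210, 8/105)
j=9 picked index 9: u0 ∈ [-1/140, 13/140)
j=10 picked index 10: u0 ∈ [1/105, 23/210)
j=11 picked index 11: u0 ∈ [11/420, 1/12)
intersection: [23/420, 8/105)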